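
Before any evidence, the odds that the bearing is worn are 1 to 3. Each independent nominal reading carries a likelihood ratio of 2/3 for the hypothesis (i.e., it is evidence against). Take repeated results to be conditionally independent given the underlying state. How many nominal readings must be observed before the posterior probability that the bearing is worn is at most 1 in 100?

9

Prior odds = 1/3.
Likelihood ratio per nominal reading = 2/3.
Target odds: 0.01 ÷ 0.99 = 1/99.
Require (2/3)ⁿ ≤ 1/99 ÷ (1/3) = 1/33.
(2/3)⁸ = 256/6561 is still above 1/33 but (2/3)⁹ = 512/19683 is at or below it, so n = 9.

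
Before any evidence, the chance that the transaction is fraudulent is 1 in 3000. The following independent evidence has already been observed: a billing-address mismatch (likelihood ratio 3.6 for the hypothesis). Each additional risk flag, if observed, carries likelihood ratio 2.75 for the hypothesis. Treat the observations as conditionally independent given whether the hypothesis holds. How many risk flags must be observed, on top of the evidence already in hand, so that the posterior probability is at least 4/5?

Prior odds = (1/3000)/(2999/3000) = 1/2999.
Bayes factor of the evidence already in hand = 3.6.
Odds after that evidence = (1/2999) × 3.6 = 18/14995.
Target odds = 0.8/0.2 = 4.
Need 2.75ⁿ ≥ 4 ÷ (18/14995) = 29990/9.
2.75⁸ = 214358881/65536 falls short of 29990/9 but 2.75⁹ ≈8994.86 reaches it, so n = 9.

9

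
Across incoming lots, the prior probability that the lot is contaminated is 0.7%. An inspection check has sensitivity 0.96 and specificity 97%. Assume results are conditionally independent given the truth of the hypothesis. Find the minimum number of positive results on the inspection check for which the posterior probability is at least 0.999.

4

Prior odds: 0.007 ÷ 0.993 = 7/993.
False-positive rate = 1 − 0.97 = 0.03; likelihood ratio of a positive = 0.96/0.03 = 32.
Target posterior odds = 0.999/0.001 = 999.
Need (7/993) × 32ⁿ ≥ 999, i.e. 32ⁿ ≥ 992007/7.
32³ = 32768 falls short of 992007/7 but 32⁴ = 1048576 reaches it, so n = 4.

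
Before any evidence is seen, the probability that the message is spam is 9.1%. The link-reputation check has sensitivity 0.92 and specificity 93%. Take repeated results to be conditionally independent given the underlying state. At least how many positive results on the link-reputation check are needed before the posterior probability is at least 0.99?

Prior odds: 0.091 ÷ 0.909 = 91/909.
False-positive rate = 1 − 0.93 = 0.07; likelihood ratio of a positive = 0.92/0.07 = 92/7.
Target posterior odds = 0.99/0.01 = 99.
Need (91/909) × (92/7)ⁿ ≥ 99, i.e. (92/7)ⁿ ≥ 89991/91.
(92/7)² = 8464/49 falls short of 89991/91 but (92/7)³ = 778688/343 reaches it, so n = 3.

3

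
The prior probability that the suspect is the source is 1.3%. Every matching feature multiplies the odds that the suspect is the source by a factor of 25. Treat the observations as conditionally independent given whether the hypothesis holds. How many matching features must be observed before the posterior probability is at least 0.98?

Prior odds: 0.013 ÷ 0.987 = 13/987.
Likelihood ratio per matching feature = 25.
Target posterior odds = 0.98/0.02 = 49.
Require 25ⁿ ≥ 49 ÷ (13/987) = 48363/13.
25² = 625 falls short of 48363/13 but 25³ = 15625 reaches it, so n = 3.

3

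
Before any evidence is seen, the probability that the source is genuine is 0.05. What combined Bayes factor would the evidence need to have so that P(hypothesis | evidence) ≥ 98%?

Prior odds = 0.05/0.95 = 1/19.
Target odds = 0.98/0.02 = 49.
Required Bayes factor = 49 ÷ (1/19) = 931.

931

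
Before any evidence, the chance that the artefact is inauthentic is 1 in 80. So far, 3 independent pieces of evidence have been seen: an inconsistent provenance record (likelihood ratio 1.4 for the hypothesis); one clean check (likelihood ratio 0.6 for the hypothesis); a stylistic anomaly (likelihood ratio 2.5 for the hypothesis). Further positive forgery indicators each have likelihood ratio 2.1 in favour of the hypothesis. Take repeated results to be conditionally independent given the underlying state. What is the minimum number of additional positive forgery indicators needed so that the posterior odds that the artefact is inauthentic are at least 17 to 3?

8

Prior odds = 0.0125/0.9875 = 1/79.
Combined Bayes factor of the evidence already in hand = 1.4 × 0.6 × 2.5 = 2.1.
Odds after that evidence = (1/79) × 2.1 = 21/790.
Target odds = 17/3.
Need 2.1ⁿ ≥ 17/3 ÷ (21/790) = 13430/63.
2.1⁷ ≈180.109 falls short of 13430/63 but 2.1⁸ ≈378.229 reaches it, so n = 8.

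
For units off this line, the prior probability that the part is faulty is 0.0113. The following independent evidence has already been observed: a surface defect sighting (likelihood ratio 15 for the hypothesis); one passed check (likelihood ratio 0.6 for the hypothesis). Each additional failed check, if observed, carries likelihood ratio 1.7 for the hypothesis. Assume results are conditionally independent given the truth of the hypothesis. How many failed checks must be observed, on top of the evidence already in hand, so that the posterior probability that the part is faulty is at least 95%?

Prior odds = 0.0113/0.9887 = 113/9887.
Combined Bayes factor of the evidence already in hand = 15 × 0.6 = 9.
Odds after that evidence = (113/9887) × 9 = 1017/9887.
Target odds = 0.95/0.05 = 19.
Need 1.7ⁿ ≥ 19 ÷ (1017/9887) = 187853/1017.
1.7⁹ ≈118.588 falls short of 187853/1017 but 1.7¹⁰ ≈201.599 reaches it, so n = 10.

10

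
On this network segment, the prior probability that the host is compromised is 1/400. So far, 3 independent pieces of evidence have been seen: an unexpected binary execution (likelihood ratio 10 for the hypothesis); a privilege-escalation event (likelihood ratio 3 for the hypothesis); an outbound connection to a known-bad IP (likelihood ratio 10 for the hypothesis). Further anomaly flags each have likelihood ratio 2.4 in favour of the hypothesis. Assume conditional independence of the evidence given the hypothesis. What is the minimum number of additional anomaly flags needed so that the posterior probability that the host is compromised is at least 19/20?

4

Prior odds = 0.0025/0.9975 = 1/399.
Combined Bayes factor of the evidence already in hand = 10 × 3 × 10 = 300.
Odds after that evidence = (1/399) × 300 = 100/133.
Target odds = 0.95/0.05 = 19.
Need 2.4ⁿ ≥ 19 ÷ (100/133) = 25.27.
2.4³ = 13.824 falls short of 25.27 but 2.4⁴ = 33.1776 reaches it, so n = 4.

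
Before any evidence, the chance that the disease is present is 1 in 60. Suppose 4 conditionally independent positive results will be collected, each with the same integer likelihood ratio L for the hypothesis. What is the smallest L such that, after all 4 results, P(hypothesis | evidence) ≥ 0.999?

Prior odds = (1/60)/(59/60) = 1/59.
Target odds = 0.999/0.001 = 999.
Need L⁴ ≥ 999 ÷ (1/59) = 58941.
15⁴ = 50625 < 58941 ≤ 65536 = 16⁴, so L = 16.

16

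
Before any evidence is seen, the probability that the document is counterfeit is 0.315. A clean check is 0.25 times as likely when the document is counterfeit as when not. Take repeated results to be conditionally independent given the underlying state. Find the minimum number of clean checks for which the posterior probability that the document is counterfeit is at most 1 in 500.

4

Prior odds: 0.315 ÷ 0.685 = 63/137.
Likelihood ratio per clean check = 0.25.
Target odds: 0.002 ÷ 0.998 = 1/499.
Require 0.25ⁿ ≤ 1/499 ÷ (63/137) = 137/31437.
0.25³ = 0.015625 is still above 137/31437 but 0.25⁴ = 0.00390625 is at or below it, so n = 4.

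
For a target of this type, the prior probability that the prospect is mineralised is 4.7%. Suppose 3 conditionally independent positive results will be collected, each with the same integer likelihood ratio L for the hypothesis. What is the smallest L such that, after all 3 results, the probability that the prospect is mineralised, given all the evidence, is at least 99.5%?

16

Prior odds = 0.047/0.953 = 47/953.
Target odds = 0.995/0.005 = 199.
Need L³ ≥ 199 ÷ (47/953) = 189647/47.
15³ = 3375 < 189647/47 ≤ 4096 = 16³, so L = 16.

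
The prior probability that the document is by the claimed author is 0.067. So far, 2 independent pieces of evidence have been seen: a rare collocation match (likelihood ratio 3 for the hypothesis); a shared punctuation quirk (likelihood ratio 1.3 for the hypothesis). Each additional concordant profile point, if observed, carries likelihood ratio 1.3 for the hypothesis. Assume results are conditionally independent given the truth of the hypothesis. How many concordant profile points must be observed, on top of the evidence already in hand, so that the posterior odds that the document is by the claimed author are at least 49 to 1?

20

Prior odds = 0.067/0.933 = 67/933.
Combined Bayes factor of the evidence already in hand = 3 × 1.3 = 3.9.
Odds after that evidence = (67/933) × 3.9 = 871/3110.
Target odds = 49.
Need 1.3ⁿ ≥ 49 ÷ (871/3110) = 152390/871.
1.3¹⁹ ≈146.192 falls short of 152390/871 but 1.3²⁰ ≈190.05 reaches it, so n = 20.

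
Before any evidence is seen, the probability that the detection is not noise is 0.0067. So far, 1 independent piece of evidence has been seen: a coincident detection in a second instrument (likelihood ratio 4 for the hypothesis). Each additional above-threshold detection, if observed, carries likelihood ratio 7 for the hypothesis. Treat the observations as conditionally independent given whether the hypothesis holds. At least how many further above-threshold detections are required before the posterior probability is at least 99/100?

Prior odds = 0.0067/0.9933 = 67/9933.
Bayes factor of the evidence already in hand = 4.
Odds after that evidence = (67/9933) × 4 = 268/9933.
Target odds = 0.99/0.01 = 99.
Need 7ⁿ ≥ 99 ÷ (268/9933) = 983367/268.
7⁴ = 2401 falls short of 983367/268 but 7⁵ = 16807 reaches it, so n = 5.

5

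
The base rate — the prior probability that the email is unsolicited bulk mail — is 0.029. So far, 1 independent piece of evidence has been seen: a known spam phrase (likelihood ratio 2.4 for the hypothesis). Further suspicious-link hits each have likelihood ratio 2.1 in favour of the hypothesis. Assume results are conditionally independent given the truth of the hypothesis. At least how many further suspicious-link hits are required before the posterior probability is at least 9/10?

Prior odds = 0.029/0.971 = 29/971.
Bayes factor of the evidence already in hand = 2.4.
Odds after that evidence = (29/971) × 2.4 = 348/4855.
Target odds = 0.9/0.1 = 9.
Need 2.1ⁿ ≥ 9 ÷ (348/4855) = 14565/116.
2.1⁶ = 85766121/1000000 falls short of 14565/116 but 2.1⁷ ≈180.109 reaches it, so n = 7.

7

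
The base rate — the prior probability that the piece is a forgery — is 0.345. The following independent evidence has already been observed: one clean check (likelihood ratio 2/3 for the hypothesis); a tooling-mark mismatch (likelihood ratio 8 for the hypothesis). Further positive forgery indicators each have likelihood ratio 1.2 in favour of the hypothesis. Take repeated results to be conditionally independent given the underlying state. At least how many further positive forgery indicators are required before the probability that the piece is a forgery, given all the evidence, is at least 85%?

Prior odds = 0.345/0.655 = 69/131.
Combined Bayes factor of the evidence already in hand = (2/3) × 8 = 16/3.
Odds after that evidence = (69/131) × 16/3 = 368/131.
Target odds = 0.85/0.15 = 17/3.
Need 1.2ⁿ ≥ 17/3 ÷ (368/131) = 2227/1104.
1.2³ = 1.728 falls short of 2227/1104 but 1.2⁴ = 2.0736 reaches it, so n = 4.

4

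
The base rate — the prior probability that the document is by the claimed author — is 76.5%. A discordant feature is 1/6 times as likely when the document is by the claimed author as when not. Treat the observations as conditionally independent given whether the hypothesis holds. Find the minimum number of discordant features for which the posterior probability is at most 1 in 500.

5

Prior odds: 0.765 ÷ 0.235 = 153/47.
Likelihood ratio per discordant feature = 1/6.
Target odds: 0.002 ÷ 0.998 = 1/499.
Need (153/47) × (1/6)ⁿ ≤ 1/499, i.e. (1/6)ⁿ ≤ 47/76347.
(1/6)⁴ = 1/1296 is still above 47/76347 but (1/6)⁵ = 1/7776 is at or below it, so n = 5.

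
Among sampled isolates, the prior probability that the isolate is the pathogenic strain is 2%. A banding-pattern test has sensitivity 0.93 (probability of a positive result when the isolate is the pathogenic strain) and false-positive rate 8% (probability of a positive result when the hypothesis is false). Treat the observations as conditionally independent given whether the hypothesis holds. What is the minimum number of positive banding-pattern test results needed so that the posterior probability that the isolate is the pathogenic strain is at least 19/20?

3

Prior odds: 0.02 ÷ 0.98 = 1/49.
Likelihood ratio of a positive result = 0.93/0.08 = 11.625.
Target posterior odds = 0.95/0.05 = 19.
Require 11.625ⁿ ≥ 19 ÷ (1/49) = 931.
11.625² = 135.140625 falls short of 931 but 11.625³ = 804357/512 reaches it, so n = 3.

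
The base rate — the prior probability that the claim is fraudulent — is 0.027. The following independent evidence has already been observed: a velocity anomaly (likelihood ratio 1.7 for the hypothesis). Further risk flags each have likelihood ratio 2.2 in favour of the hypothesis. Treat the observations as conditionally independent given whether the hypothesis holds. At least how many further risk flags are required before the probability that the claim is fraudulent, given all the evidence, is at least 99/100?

Prior odds = 0.027/0.973 = 27/973.
Bayes factor of the evidence already in hand = 1.7.
Odds after that evidence = (27/973) × 1.7 = 459/9730.
Target odds = 0.99/0.01 = 99.
Need 2.2ⁿ ≥ 99 ÷ (459/9730) = 107030/51.
2.2⁹ ≈1207.27 falls short of 107030/51 but 2.2¹⁰ ≈2655.99 reaches it, so n = 10.

10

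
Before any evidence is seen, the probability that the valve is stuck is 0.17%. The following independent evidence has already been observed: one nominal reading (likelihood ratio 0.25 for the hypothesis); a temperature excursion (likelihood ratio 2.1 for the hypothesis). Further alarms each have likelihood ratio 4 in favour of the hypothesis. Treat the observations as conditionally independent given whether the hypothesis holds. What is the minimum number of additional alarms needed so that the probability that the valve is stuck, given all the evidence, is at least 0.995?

Prior odds = 0.0017/0.9983 = 17/9983.
Combined Bayes factor of the evidence already in hand = 0.25 × 2.1 = 0.525.
Odds after that evidence = (17/9983) × 0.525 = 357/399320.
Target odds = 0.995/0.005 = 199.
Need 4ⁿ ≥ 199 ÷ (357/399320) = 79464680/357.
4⁸ = 65536 falls short of 79464680/357 but 4⁹ = 262144 reaches it, so n = 9.

9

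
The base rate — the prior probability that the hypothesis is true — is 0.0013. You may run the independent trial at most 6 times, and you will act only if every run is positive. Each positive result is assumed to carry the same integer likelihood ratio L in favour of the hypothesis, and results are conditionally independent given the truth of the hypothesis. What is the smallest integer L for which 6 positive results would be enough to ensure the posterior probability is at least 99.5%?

Prior odds = 0.0013/0.9987 = 13/9987.
Target odds = 0.995/0.005 = 199.
Need L⁶ ≥ 199 ÷ (13/9987) = 1987413/13.
7⁶ = 117649 < 1987413/13 ≤ 262144 = 8⁶, so L = 8.

8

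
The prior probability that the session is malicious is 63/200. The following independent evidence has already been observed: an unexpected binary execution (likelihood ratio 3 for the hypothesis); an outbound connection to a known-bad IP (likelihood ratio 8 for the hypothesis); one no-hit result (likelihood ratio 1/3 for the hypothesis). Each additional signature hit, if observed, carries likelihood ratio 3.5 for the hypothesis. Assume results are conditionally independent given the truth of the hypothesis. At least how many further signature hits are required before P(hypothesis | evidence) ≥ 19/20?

2

Prior odds = 0.315/0.685 = 63/137.
Combined Bayes factor of the evidence already in hand = 3 × 8 × (1/3) = 8.
Odds after that evidence = (63/137) × 8 = 504/137.
Target odds = 0.95/0.05 = 19.
Need 3.5ⁿ ≥ 19 ÷ (504/137) = 2603/504.
3.5¹ = 3.5 falls short of 2603/504 but 3.5² = 12.25 reaches it, so n = 2.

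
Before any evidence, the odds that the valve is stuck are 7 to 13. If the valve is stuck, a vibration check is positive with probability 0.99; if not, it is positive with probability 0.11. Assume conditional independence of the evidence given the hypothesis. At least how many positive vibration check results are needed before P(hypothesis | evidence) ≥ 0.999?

Prior odds = 7/13.
Likelihood ratio of a positive = 0.99/0.11 = 9.
Target odds: 0.999 ÷ 0.001 = 999.
Require 9ⁿ ≥ 999 ÷ (7/13) = 12987/7.
9³ = 729 falls short of 12987/7 but 9⁴ = 6561 reaches it, so n = 4.

4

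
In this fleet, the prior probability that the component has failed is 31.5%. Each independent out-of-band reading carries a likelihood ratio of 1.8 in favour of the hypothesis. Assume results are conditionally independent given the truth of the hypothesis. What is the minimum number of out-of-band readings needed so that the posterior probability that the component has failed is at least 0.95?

Prior odds = 0.315/0.685 = 63/137.
Likelihood ratio per out-of-band reading = 1.8.
Target posterior odds = 0.95/0.05 = 19.
Require 1.8ⁿ ≥ 19 ÷ (63/137) = 2603/63.
1.8⁶ = 531441/15625 falls short of 2603/63 but 1.8⁷ = 4782969/78125 reaches it, so n = 7.

7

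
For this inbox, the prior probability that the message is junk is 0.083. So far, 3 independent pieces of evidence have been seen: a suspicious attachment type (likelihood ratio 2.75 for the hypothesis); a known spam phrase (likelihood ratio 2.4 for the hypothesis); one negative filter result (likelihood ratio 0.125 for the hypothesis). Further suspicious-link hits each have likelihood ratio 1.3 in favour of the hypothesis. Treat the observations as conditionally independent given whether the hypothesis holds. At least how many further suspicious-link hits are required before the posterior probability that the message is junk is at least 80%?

16

Prior odds = 0.083/0.917 = 83/917.
Combined Bayes factor of the evidence already in hand = 2.75 × 2.4 × 0.125 = 0.825.
Odds after that evidence = (83/917) × 0.825 = 2739/36680.
Target odds = 0.8/0.2 = 4.
Need 1.3ⁿ ≥ 4 ÷ (2739/36680) = 146720/2739.
1.3¹⁵ ≈51.1859 falls short of 146720/2739 but 1.3¹⁶ ≈66.5417 reaches it, so n = 16.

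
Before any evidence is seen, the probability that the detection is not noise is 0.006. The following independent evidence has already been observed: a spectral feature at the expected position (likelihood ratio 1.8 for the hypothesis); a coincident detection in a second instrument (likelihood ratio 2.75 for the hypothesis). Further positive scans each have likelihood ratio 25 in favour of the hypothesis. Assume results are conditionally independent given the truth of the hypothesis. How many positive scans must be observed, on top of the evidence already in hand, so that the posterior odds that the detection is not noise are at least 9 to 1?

Prior odds = 0.006/0.994 = 3/497.
Combined Bayes factor of the evidence already in hand = 1.8 × 2.75 = 4.95.
Odds after that evidence = (3/497) × 4.95 = 297/9940.
Target odds = 9.
Need 25ⁿ ≥ 9 ÷ (297/9940) = 9940/33.
25¹ = 25 falls short of 9940/33 but 25² = 625 reaches it, so n = 2.

2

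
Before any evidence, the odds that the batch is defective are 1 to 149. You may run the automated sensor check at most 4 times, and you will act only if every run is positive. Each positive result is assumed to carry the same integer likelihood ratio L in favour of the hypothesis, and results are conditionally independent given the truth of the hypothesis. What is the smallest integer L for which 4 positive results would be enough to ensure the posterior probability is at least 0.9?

7

Prior odds = 1/149.
Target odds = 0.9/0.1 = 9.
Need L⁴ ≥ 9 ÷ (1/149) = 1341.
6⁴ = 1296 < 1341 ≤ 2401 = 7⁴, so L = 7.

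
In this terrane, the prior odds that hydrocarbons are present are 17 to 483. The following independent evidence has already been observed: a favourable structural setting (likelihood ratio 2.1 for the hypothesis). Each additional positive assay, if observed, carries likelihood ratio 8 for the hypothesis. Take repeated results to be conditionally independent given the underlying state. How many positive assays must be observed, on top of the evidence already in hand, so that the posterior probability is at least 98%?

4

Prior odds = 17/483.
Bayes factor of the evidence already in hand = 2.1.
Odds after that evidence = (17/483) × 2.1 = 17/230.
Target odds = 0.98/0.02 = 49.
Need 8ⁿ ≥ 49 ÷ (17/230) = 11270/17.
8³ = 512 falls short of 11270/17 but 8⁴ = 4096 reaches it, so n = 4.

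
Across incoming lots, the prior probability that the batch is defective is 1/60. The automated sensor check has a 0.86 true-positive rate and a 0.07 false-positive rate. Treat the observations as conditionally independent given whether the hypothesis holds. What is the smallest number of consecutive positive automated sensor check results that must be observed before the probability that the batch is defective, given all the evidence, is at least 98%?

Prior odds: (1/60) ÷ (59/60) = 1/59.
Likelihood ratio of a positive result = 0.86/0.07 = 86/7.
Target posterior odds = 0.98/0.02 = 49.
Require (86/7)ⁿ ≥ 49 ÷ (1/59) = 2891.
(86/7)³ = 636056/343 falls short of 2891 but (86/7)⁴ = 54700816/2401 reaches it, so n = 4.

4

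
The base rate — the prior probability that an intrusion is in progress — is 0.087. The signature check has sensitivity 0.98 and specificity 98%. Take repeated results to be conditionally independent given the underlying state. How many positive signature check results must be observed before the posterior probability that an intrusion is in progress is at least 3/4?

Prior odds = 0.087/0.913 = 87/913.
False-positive rate = 1 − 0.98 = 0.02; likelihood ratio of a positive = 0.98/0.02 = 49.
Target posterior odds = 0.75/0.25 = 3.
Require 49ⁿ ≥ 3 ÷ (87/913) = 913/29.
49¹ = 49, which meets the required 913/29; so n = 1.

1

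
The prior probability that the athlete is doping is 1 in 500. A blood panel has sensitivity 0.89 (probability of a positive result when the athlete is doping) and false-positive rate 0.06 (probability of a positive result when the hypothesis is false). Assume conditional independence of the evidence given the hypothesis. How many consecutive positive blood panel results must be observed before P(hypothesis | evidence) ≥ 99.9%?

5

Prior odds: 0.002 ÷ 0.998 = 1/499.
Likelihood ratio of a positive result = 0.89/0.06 = 89/6.
Target posterior odds = 0.999/0.001 = 999.
Require (89/6)ⁿ ≥ 999 ÷ (1/499) = 498501.
(89/6)⁴ = 62742241/1296 falls short of 498501 but (89/6)⁵ ≈718115 reaches it, so n = 5.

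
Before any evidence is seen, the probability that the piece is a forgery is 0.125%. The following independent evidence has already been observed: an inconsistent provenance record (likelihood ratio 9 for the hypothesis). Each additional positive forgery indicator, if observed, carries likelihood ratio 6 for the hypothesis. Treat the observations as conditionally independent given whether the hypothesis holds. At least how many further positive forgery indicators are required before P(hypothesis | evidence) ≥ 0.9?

4

Prior odds = 0.00125/0.99875 = 1/799.
Bayes factor of the evidence already in hand = 9.
Odds after that evidence = (1/799) × 9 = 9/799.
Target odds = 0.9/0.1 = 9.
Need 6ⁿ ≥ 9 ÷ (9/799) = 799.
6³ = 216 falls short of 799 but 6⁴ = 1296 reaches it, so n = 4.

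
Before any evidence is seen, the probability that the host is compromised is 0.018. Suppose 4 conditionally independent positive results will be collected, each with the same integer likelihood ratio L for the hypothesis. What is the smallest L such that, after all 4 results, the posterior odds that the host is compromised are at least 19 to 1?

6

Prior odds = 0.018/0.982 = 9/491.
Target odds = 19.
Need L⁴ ≥ 19 ÷ (9/491) = 9329/9.
5⁴ = 625 < 9329/9 ≤ 1296 = 6⁴, so L = 6.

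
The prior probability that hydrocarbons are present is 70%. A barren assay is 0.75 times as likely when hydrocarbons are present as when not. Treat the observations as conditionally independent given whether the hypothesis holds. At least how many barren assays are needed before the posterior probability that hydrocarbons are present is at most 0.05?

14

Prior odds = 0.7/0.3 = 7/3.
Likelihood ratio per barren assay = 0.75.
Target odds: 0.05 ÷ 0.95 = 1/19.
Require 0.75ⁿ ≤ 1/19 ÷ (7/3) = 3/133.
0.75¹³ = 1594323/67108864 is still above 3/133 but 0.75¹⁴ = 4782969/268435456 is at or below it, so n = 14.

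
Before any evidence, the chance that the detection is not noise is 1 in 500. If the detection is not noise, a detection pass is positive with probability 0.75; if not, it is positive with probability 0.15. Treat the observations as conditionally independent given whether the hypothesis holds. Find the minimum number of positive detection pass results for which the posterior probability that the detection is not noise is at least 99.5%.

8

Prior odds: 0.002 ÷ 0.998 = 1/499.
Likelihood ratio of a positive = 0.75/0.15 = 5.
Target posterior odds = 0.995/0.005 = 199.
Need (1/499) × 5ⁿ ≥ 199, i.e. 5ⁿ ≥ 99301.
5⁷ = 78125 falls short of 99301 but 5⁸ = 390625 reaches it, so n = 8.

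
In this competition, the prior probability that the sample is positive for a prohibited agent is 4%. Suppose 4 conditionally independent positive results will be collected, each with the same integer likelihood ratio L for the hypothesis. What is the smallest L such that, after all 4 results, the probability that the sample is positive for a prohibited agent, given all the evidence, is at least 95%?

5

Prior odds = 0.04/0.96 = 1/24.
Target odds = 0.95/0.05 = 19.
Need L⁴ ≥ 19 ÷ (1/24) = 456.
4⁴ = 256 < 456 ≤ 625 = 5⁴, so L = 5.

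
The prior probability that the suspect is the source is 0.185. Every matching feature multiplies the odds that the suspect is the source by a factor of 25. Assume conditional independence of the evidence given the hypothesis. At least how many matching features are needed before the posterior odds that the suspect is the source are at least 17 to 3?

Prior odds = 0.185/0.815 = 37/163.
Likelihood ratio per matching feature = 25.
Target odds = 17/3.
Require 25ⁿ ≥ 17/3 ÷ (37/163) = 2771/111.
25¹ = 25, which meets the required 2771/111; so n = 1.

1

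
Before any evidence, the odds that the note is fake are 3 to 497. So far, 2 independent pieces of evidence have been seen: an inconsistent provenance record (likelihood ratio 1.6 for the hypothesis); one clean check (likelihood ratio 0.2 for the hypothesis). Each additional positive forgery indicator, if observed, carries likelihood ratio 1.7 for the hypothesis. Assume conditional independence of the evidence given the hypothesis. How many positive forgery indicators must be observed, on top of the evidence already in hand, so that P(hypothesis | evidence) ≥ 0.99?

Prior odds = 3/497.
Combined Bayes factor of the evidence already in hand = 1.6 × 0.2 = 0.32.
Odds after that evidence = (3/497) × 0.32 = 24/12425.
Target odds = 0.99/0.01 = 99.
Need 1.7ⁿ ≥ 99 ÷ (24/12425) = 51253.125.
1.7²⁰ ≈40642.3 falls short of 51253.125 but 1.7²¹ ≈69091.9 reaches it, so n = 21.

21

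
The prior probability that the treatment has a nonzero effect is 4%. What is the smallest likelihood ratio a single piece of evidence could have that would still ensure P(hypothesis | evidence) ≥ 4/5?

Prior odds = 0.04/0.96 = 1/24.
Target odds = 0.8/0.2 = 4.
Required Bayes factor = 4 ÷ (1/24) = 96.

96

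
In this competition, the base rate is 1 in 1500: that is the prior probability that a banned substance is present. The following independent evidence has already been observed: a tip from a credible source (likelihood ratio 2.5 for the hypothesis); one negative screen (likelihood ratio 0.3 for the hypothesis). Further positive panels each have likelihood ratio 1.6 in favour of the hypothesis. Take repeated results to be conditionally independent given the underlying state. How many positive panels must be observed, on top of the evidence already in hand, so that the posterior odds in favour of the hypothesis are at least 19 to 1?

Prior odds = (1/1500)/(1499/1500) = 1/1499.
Combined Bayes factor of the evidence already in hand = 2.5 × 0.3 = 0.75.
Odds after that evidence = (1/1499) × 0.75 = 3/5996.
Target odds = 19.
Need 1.6ⁿ ≥ 19 ÷ (3/5996) = 113924/3.
1.6²² ≈30948.5 falls short of 113924/3 but 1.6²³ ≈49517.6 reaches it, so n = 23.

23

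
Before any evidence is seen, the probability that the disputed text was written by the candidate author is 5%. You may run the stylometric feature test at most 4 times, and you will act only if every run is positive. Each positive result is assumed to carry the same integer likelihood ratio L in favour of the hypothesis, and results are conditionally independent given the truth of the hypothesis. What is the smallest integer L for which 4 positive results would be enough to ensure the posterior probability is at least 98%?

Prior odds = 0.05/0.95 = 1/19.
Target odds = 0.98/0.02 = 49.
Need L⁴ ≥ 49 ÷ (1/19) = 931.
5⁴ = 625 < 931 ≤ 1296 = 6⁴, so L = 6.

6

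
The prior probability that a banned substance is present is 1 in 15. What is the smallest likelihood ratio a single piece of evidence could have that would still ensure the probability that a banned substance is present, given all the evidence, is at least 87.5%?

Prior odds = (1/15)/(14/15) = 1/14.
Target odds = 0.875/0.125 = 7.
Required Bayes factor = 7 ÷ (1/14) = 98.

98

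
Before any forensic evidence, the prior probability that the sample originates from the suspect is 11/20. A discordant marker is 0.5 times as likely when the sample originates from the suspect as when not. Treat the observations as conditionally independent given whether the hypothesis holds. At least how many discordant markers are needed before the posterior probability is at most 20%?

3

Prior odds: 0.55 ÷ 0.45 = 11/9.
Likelihood ratio per discordant marker = 0.5.
Target odds: 0.2 ÷ 0.8 = 0.25.
Need (11/9) × 0.5ⁿ ≤ 0.25, i.e. 0.5ⁿ ≤ 9/44.
0.5² = 0.25 is still above 9/44 but 0.5³ = 0.125 is at or below it, so n = 3.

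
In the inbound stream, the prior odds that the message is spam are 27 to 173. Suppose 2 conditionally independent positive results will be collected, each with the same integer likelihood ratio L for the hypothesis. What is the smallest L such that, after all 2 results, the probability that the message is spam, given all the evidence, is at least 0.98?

Prior odds = 27/173.
Target odds = 0.98/0.02 = 49.
Need L² ≥ 49 ÷ (27/173) = 8477/27.
17² = 289 < 8477/27 ≤ 324 = 18², so L = 18.

18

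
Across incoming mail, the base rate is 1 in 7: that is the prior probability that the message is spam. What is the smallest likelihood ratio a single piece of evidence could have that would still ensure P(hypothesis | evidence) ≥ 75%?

Prior odds = (1/7)/(6/7) = 1/6.
Target odds = 0.75/0.25 = 3.
Required Bayes factor = 3 ÷ (1/6) = 18.

18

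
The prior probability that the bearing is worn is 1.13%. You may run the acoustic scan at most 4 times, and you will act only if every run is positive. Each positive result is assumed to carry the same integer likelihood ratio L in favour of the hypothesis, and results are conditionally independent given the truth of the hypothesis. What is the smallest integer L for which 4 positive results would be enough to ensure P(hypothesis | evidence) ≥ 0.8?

5

Prior odds = 0.0113/0.9887 = 113/9887.
Target odds = 0.8/0.2 = 4.
Need L⁴ ≥ 4 ÷ (113/9887) = 39548/113.
4⁴ = 256 < 39548/113 ≤ 625 = 5⁴, so L = 5.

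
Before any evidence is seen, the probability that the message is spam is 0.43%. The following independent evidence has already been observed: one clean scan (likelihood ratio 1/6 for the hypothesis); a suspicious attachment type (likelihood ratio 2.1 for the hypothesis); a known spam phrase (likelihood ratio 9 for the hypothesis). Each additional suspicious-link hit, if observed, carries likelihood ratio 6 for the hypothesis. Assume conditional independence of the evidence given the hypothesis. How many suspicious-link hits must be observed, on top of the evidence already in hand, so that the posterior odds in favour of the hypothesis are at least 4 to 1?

Prior odds = 0.0043/0.9957 = 43/9957.
Combined Bayes factor of the evidence already in hand = (1/6) × 2.1 × 9 = 3.15.
Odds after that evidence = (43/9957) × 3.15 = 903/66380.
Target odds = 4.
Need 6ⁿ ≥ 4 ÷ (903/66380) = 265520/903.
6³ = 216 falls short of 265520/903 but 6⁴ = 1296 reaches it, so n = 4.

4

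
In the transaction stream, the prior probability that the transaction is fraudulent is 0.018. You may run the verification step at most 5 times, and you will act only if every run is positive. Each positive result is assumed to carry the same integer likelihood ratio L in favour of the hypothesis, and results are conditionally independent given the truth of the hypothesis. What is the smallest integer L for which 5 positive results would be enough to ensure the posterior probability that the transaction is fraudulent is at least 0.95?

Prior odds = 0.018/0.982 = 9/491.
Target odds = 0.95/0.05 = 19.
Need L⁵ ≥ 19 ÷ (9/491) = 9329/9.
4⁵ = 1024 < 9329/9 ≤ 3125 = 5⁵, so L = 5.

5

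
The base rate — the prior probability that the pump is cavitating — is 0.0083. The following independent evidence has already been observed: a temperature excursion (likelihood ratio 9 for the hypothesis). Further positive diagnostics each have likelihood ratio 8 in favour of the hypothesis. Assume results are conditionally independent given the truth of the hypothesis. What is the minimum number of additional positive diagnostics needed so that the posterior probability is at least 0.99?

Prior odds = 0.0083/0.9917 = 83/9917.
Bayes factor of the evidence already in hand = 9.
Odds after that evidence = (83/9917) × 9 = 747/9917.
Target odds = 0.99/0.01 = 99.
Need 8ⁿ ≥ 99 ÷ (747/9917) = 109087/83.
8³ = 512 falls short of 109087/83 but 8⁴ = 4096 reaches it, so n = 4.

4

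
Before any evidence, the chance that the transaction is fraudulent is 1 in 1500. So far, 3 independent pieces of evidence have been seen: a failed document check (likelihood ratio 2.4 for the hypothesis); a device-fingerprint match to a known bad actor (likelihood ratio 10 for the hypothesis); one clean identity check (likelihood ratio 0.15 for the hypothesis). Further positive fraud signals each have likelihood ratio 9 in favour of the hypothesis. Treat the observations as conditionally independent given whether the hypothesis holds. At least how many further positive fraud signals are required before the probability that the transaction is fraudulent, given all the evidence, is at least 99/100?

Prior odds = (1/1500)/(1499/1500) = 1/1499.
Combined Bayes factor of the evidence already in hand = 2.4 × 10 × 0.15 = 3.6.
Odds after that evidence = (1/1499) × 3.6 = 18/7495.
Target odds = 0.99/0.01 = 99.
Need 9ⁿ ≥ 99 ÷ (18/7495) = 41222.5.
9⁴ = 6561 falls short of 41222.5 but 9⁵ = 59049 reaches it, so n = 5.

5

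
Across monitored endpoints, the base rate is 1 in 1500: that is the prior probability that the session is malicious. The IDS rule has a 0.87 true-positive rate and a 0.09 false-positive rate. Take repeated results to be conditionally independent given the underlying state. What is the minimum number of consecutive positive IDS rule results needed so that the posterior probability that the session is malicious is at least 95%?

5

Prior odds = (1/1500)/(1499/1500) = 1/1499.
Likelihood ratio of a positive result = 0.87/0.09 = 29/3.
Target posterior odds = 0.95/0.05 = 19.
Need (1/1499) × (29/3)ⁿ ≥ 19, i.e. (29/3)ⁿ ≥ 28481.
(29/3)⁴ = 707281/81 falls short of 28481 but (29/3)⁵ = 20511149/243 reaches it, so n = 5.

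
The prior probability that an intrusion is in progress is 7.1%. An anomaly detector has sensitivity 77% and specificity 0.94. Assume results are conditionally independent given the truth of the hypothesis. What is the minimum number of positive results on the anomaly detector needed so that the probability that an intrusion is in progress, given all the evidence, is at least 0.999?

Prior odds: 0.071 ÷ 0.929 = 71/929.
False-positive rate = 1 − 0.94 = 0.06; likelihood ratio of a positive = 0.77/0.06 = 77/6.
Target odds: 0.999 ÷ 0.001 = 999.
Need (71/929) × (77/6)ⁿ ≥ 999, i.e. (77/6)ⁿ ≥ 928071/71.
(77/6)³ = 456533/216 falls short of 928071/71 but (77/6)⁴ = 35153041/1296 reaches it, so n = 4.

4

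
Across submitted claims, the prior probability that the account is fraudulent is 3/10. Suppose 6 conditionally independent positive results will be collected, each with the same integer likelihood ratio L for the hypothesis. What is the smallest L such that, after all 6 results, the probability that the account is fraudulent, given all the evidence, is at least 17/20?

2

Prior odds = 0.3/0.7 = 3/7.
Target odds = 0.85/0.15 = 17/3.
Need L⁶ ≥ 17/3 ÷ (3/7) = 119/9.
1⁶ = 1 < 119/9 ≤ 64 = 2⁶, so L = 2.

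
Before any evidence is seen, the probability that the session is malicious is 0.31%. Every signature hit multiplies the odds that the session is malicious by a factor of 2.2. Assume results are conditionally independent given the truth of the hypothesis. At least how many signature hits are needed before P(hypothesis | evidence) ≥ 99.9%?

17

Prior odds = 0.0031/0.9969 = 31/9969.
Likelihood ratio per signature hit = 2.2.
Target posterior odds = 0.999/0.001 = 999.
Require 2.2ⁿ ≥ 999 ÷ (31/9969) = 9959031/31.
2.2¹⁶ ≈301136 falls short of 9959031/31 but 2.2¹⁷ ≈662500 reaches it, so n = 17.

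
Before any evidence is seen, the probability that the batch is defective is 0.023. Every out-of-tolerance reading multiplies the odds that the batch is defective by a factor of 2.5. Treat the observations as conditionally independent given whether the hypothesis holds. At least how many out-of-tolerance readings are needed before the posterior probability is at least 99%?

10

Prior odds: 0.023 ÷ 0.977 = 23/977.
Likelihood ratio per out-of-tolerance reading = 2.5.
Target odds: 0.99 ÷ 0.01 = 99.
Need (23/977) × 2.5ⁿ ≥ 99, i.e. 2.5ⁿ ≥ 96723/23.
2.5⁹ = 1953125/512 falls short of 96723/23 but 2.5¹⁰ = 9765625/1024 reaches it, so n = 10.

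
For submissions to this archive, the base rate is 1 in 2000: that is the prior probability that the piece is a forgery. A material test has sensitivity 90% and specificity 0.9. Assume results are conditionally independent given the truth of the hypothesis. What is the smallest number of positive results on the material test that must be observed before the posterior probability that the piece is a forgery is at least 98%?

Prior odds: 0.0005 ÷ 0.9995 = 1/1999.
False-positive rate = 1 − 0.9 = 0.1; likelihood ratio of a positive = 0.9/0.1 = 9.
Target posterior odds = 0.98/0.02 = 49.
Need (1/1999) × 9ⁿ ≥ 49, i.e. 9ⁿ ≥ 97951.
9⁵ = 59049 falls short of 97951 but 9⁶ = 531441 reaches it, so n = 6.

6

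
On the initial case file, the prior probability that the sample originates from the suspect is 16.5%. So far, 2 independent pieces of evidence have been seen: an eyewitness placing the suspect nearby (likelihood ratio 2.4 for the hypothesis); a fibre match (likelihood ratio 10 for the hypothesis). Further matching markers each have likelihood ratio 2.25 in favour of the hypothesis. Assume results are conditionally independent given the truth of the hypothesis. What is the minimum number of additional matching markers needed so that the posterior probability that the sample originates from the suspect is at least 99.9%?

Prior odds = 0.165/0.835 = 33/167.
Combined Bayes factor of the evidence already in hand = 2.4 × 10 = 24.
Odds after that evidence = (33/167) × 24 = 792/167.
Target odds = 0.999/0.001 = 999.
Need 2.25ⁿ ≥ 999 ÷ (792/167) = 18537/88.
2.25⁶ = 531441/4096 falls short of 18537/88 but 2.25⁷ = 4782969/16384 reaches it, so n = 7.

7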